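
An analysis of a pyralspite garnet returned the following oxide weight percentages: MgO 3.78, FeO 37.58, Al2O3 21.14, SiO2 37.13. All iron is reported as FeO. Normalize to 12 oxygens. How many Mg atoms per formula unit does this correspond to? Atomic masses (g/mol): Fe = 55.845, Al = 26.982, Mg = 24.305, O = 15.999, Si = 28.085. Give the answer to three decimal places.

0.455 Mg apfu

MgO: 3.78/40.304 = 0.09379 mol → 0.09379 mol Mg, 0.09379 mol O.
FeO: 37.58/71.844 = 0.52308 mol → 0.52308 mol Fe, 0.52308 mol O.
Al2O3: 21.14/101.961 = 0.20733 mol → 0.41466 mol Al, 0.62199 mol O.
SiO2: 37.13/60.083 = 0.61798 mol → 0.61798 mol Si, 1.23596 mol O.
Total oxygen = 2.47482 mol. Normalization factor = 12/2.47482 = 4.84884.
Mg per 12 O = 0.09379 × 4.84884 = 0.455.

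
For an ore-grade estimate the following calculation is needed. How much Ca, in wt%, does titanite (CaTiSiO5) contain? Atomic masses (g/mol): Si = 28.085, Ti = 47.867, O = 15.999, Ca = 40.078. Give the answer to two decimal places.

Molar mass of CaTiSiO5: 1·40.078 + 1·47.867 + 1·28.085 + 5·15.999 = 196.025 g/mol.
Mass of Ca per formula unit: 1 × 40.078 = 40.078 g.
Weight fraction Ca = 40.078 / 196.025 = 0.2045.

20.45 wt%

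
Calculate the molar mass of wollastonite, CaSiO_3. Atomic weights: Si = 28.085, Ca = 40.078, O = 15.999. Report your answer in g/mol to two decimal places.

The formula mass is the sum 1·40.078 + 1·28.085 + 3·15.999.

116.16 g/mol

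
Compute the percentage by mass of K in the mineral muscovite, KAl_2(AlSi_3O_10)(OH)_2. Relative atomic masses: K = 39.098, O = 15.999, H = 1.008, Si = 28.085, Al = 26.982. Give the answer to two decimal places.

9.82 weight percent

M(KAl_2(AlSi_3O_10)(OH)_2) = 398.303 g/mol.
K contributes 1 × 39.098 = 39.098 g per mole.
39.098/398.303 = 0.0982 → 9.82%.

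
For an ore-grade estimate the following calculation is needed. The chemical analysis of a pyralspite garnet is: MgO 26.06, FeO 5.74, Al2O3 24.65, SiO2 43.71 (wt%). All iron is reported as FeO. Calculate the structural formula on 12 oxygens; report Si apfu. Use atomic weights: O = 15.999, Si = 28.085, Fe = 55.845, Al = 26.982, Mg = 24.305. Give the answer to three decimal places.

MgO: 26.06/40.304 = 0.64659 mol → 0.64659 mol Mg, 0.64659 mol O.
FeO: 5.74/71.844 = 0.07990 mol → 0.07990 mol Fe, 0.07990 mol O.
Al2O3: 24.65/101.961 = 0.24176 mol → 0.48352 mol Al, 0.72528 mol O.
SiO2: 43.71/60.083 = 0.72749 mol → 0.72749 mol Si, 1.45498 mol O.
Total oxygen = 2.90675 mol. Normalization factor = 12/2.90675 = 4.12832.
Si per 12 O = 0.72749 × 4.12832 = 3.003.

3.003 Si apfu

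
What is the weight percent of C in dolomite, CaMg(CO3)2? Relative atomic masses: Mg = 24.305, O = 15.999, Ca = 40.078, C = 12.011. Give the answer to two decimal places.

M(CaMg(CO3)2) = 184.399 g/mol.
C contributes 2 × 12.011 = 24.022 g per mole.
24.022/184.399 = 0.1303 → 13.03%.

13.03 weight percent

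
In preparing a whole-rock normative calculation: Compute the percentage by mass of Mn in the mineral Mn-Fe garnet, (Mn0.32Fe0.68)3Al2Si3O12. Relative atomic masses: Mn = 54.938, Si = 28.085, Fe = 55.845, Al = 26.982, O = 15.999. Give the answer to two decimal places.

10.61 wt%

Molar mass of (Mn0.32Fe0.68)3Al2Si3O12: 0.96·54.938 + 2.04·55.845 + 2·26.982 + 3·28.085 + 12·15.999 = 496.871 g/mol.
Mass of Mn per formula unit: 0.96 × 54.938 = 52.740 g.
Weight fraction Mn = 52.740 / 496.871 = 0.1061.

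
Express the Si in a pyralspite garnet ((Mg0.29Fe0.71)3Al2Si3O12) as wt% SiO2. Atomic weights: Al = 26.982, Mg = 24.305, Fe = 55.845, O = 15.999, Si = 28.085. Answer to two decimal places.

38.33 wt%

Formula mass = 470.302 g/mol.
3 Si → 3.0000 mol SiO2 per formula unit; M(SiO2) = 60.083, so SiO2 mass = 180.249 g.
180.249/470.302 × 100 = 38.33 wt%.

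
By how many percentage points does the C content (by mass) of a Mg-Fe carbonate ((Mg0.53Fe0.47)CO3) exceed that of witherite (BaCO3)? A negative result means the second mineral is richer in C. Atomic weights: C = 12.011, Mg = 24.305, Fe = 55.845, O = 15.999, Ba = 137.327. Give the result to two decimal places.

M((Mg0.53Fe0.47)CO3) = 99.137 g/mol, so wt% C = 12.011/99.137 × 100 = 12.12%.
M(BaCO3) = 197.335 g/mol, so wt% C = 12.011/197.335 × 100 = 6.09%.
12.12 − 6.09 = 6.03 pp.

6.03 percentage points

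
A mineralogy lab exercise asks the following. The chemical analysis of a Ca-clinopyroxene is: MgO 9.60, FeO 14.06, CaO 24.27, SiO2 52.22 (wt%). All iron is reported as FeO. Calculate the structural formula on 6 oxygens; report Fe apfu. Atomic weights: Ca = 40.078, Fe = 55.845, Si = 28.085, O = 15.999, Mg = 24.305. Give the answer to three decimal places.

MgO: 9.60/40.304 = 0.23819 mol → 0.23819 mol Mg, 0.23819 mol O.
FeO: 14.06/71.844 = 0.19570 mol → 0.19570 mol Fe, 0.19570 mol O.
CaO: 24.27/56.077 = 0.43280 mol → 0.43280 mol Ca, 0.43280 mol O.
SiO2: 52.22/60.083 = 0.86913 mol → 0.86913 mol Si, 1.73826 mol O.
Total oxygen = 2.60495 mol. Normalization factor = 6/2.60495 = 2.30331.
Fe per 6 O = 0.19570 × 2.30331 = 0.451.

0.451 Fe apfu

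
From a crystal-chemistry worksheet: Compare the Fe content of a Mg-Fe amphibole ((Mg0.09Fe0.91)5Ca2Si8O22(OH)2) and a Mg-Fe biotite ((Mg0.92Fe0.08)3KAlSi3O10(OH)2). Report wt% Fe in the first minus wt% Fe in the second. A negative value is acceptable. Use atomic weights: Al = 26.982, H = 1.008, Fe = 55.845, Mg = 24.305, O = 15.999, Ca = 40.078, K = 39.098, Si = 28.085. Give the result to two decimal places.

M((Mg0.09Fe0.91)5Ca2Si8O22(OH)2) = 955.860 g/mol, so wt% Fe = 254.095/955.860 × 100 = 26.58%.
M((Mg0.92Fe0.08)3KAlSi3O10(OH)2) = 424.824 g/mol, so wt% Fe = 13.403/424.824 × 100 = 3.15%.
26.58 − 3.15 = 23.43 pp.

23.43 percentage points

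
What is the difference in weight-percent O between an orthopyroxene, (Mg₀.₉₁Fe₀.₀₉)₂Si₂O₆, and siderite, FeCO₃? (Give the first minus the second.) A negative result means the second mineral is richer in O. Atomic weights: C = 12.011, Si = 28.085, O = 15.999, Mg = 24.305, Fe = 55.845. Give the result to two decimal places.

5.07 percentage points

M((Mg₀.₉₁Fe₀.₀₉)₂Si₂O₆) = 206.451 g/mol, so wt% O = 95.994/206.451 × 100 = 46.50%.
M(FeCO₃) = 115.853 g/mol, so wt% O = 47.997/115.853 × 100 = 41.43%.
46.50 − 41.43 = 5.07 pp.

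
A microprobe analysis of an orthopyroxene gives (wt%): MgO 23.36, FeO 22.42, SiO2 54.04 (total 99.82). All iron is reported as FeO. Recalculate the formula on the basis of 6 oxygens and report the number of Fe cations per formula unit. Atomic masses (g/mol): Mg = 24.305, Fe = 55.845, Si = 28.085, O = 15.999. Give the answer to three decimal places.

0.696 Fe apfu

MgO: 23.36/40.304 = 0.57960 mol → 0.57960 mol Mg, 0.57960 mol O.
FeO: 22.42/71.844 = 0.31207 mol → 0.31207 mol Fe, 0.31207 mol O.
SiO2: 54.04/60.083 = 0.89942 mol → 0.89942 mol Si, 1.79884 mol O.
Total oxygen = 2.69051 mol. Normalization factor = 6/2.69051 = 2.23006.
Fe per 6 O = 0.31207 × 2.23006 = 0.696.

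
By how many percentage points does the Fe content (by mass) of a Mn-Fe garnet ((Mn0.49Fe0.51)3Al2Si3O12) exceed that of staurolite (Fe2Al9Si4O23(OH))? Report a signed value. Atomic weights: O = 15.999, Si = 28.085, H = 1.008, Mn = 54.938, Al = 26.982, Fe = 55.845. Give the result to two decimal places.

Fe in (Mn0.49Fe0.51)3Al2Si3O12: molar mass 496.409 g/mol; 1.53×55.845 = 85.443 g → 17.21 wt%.
Fe in Fe2Al9Si4O23(OH): molar mass 851.852 g/mol; 2×55.845 = 111.690 g → 13.11 wt%.
Difference = 17.21 − 13.11 = 4.10 percentage points.

4.10 percentage points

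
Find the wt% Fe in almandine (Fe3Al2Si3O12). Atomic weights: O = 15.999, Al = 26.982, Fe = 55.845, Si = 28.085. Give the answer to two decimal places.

Molar mass of Fe3Al2Si3O12: 3*55.845 + 2*26.982 + 3*28.085 + 12*15.999 = 497.742 g/mol.
Mass of Fe per formula unit: 3 × 55.845 = 167.535 g.
Weight fraction Fe = 167.535 / 497.742 = 0.3366.

33.66 wt%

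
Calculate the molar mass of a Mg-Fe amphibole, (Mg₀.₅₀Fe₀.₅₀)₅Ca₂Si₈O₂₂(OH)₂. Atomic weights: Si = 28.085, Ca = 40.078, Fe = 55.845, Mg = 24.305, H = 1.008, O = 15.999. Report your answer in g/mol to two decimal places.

891.20 g/mol

The formula mass is the sum 2.50·24.305 + 2.50·55.845 + 2·40.078 + 8·28.085 + 24·15.999 + 2·1.008.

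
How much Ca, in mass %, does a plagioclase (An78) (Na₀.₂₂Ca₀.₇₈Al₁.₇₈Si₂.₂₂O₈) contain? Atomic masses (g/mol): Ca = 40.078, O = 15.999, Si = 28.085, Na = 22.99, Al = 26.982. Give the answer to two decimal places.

11.38 mass %

M(Na₀.₂₂Ca₀.₇₈Al₁.₇₈Si₂.₂₂O₈) = 274.687 g/mol.
Ca contributes 0.78 × 40.078 = 31.261 g per mole.
31.261/274.687 = 0.1138 → 11.38%.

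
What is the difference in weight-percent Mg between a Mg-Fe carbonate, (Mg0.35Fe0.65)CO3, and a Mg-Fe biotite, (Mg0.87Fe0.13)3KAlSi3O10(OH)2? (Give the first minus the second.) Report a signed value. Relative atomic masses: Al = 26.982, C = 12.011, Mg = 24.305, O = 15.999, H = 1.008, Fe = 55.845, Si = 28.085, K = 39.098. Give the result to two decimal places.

M((Mg0.35Fe0.65)CO3) = 104.814 g/mol, so wt% Mg = 8.507/104.814 × 100 = 8.12%.
M((Mg0.87Fe0.13)3KAlSi3O10(OH)2) = 429.555 g/mol, so wt% Mg = 63.436/429.555 × 100 = 14.77%.
8.12 − 14.77 = -6.65 pp.

-6.65 percentage points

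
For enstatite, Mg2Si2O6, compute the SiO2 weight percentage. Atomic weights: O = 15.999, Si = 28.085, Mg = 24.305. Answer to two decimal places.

M(Mg2Si2O6) = 200.774 g/mol; M(SiO2) = 60.083 g/mol.
Moles SiO2 per formula unit = 2 Si ÷ 1 = 2.0000.
SiO2 fraction = (2.0000 × 60.083) / 200.774 = 120.166/200.774 = 0.5985.

59.85 wt%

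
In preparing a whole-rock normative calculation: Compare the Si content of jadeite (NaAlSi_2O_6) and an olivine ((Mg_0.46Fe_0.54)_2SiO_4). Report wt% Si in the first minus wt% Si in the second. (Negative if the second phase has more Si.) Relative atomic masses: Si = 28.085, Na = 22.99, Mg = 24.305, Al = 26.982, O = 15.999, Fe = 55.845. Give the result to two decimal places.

Si in NaAlSi_2O_6: molar mass 202.136 g/mol; 2×28.085 = 56.170 g → 27.79 wt%.
Si in (Mg_0.46Fe_0.54)_2SiO_4: molar mass 174.754 g/mol; 1×28.085 = 28.085 g → 16.07 wt%.
Difference = 27.79 − 16.07 = 11.72 percentage points.

11.72 percentage points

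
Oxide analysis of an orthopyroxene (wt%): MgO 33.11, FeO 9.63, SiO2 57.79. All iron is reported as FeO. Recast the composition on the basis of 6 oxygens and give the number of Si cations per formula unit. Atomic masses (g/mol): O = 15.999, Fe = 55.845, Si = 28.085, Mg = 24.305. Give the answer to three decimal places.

2.004 Si apfu

33.11 wt% MgO ÷ 40.304 g/mol = 0.82151 mol, giving 0.82151 Mg and 0.82151 O.
9.63 wt% FeO ÷ 71.844 g/mol = 0.13404 mol, giving 0.13404 Fe and 0.13404 O.
57.79 wt% SiO2 ÷ 60.083 g/mol = 0.96184 mol, giving 0.96184 Si and 1.92368 O.
Oxygen sums to 2.87923; scaling by 6/2.87923 = 2.08389 puts the formula on 6 O.
Si: 0.96184 × 2.08389 = 2.004 atoms per formula unit.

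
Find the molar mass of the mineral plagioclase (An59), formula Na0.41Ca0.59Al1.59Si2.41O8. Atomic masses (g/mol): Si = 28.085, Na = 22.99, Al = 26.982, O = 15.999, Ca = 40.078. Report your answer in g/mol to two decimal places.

271.65 g/mol

The formula mass is the sum 0.41(22.99) + 0.59(40.078) + 1.59(26.982) + 2.41(28.085) + 8(15.999).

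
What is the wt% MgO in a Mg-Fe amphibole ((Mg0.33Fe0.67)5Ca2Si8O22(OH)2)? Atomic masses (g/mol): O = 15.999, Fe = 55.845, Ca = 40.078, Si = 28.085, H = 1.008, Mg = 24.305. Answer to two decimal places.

Formula mass = 918.012 g/mol.
1.65 Mg → 1.6500 mol MgO per formula unit; M(MgO) = 40.304, so MgO mass = 66.502 g.
66.502/918.012 × 100 = 7.24 wt%.

7.24 wt%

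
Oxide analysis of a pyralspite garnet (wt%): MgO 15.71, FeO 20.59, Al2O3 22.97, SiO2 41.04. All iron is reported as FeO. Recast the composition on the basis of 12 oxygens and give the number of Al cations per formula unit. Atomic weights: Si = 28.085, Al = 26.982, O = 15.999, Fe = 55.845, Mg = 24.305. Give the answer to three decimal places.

1.989 Al apfu

15.71 wt% MgO ÷ 40.304 g/mol = 0.38979 mol, giving 0.38979 Mg and 0.38979 O.
20.59 wt% FeO ÷ 71.844 g/mol = 0.28659 mol, giving 0.28659 Fe and 0.28659 O.
22.97 wt% Al2O3 ÷ 101.961 g/mol = 0.22528 mol, giving 0.45056 Al and 0.67584 O.
41.04 wt% SiO2 ÷ 60.083 g/mol = 0.68306 mol, giving 0.68306 Si and 1.36612 O.
Oxygen sums to 2.71834; scaling by 12/2.71834 = 4.41446 puts the formula on 12 O.
Al: 0.45056 × 4.41446 = 1.989 atoms per formula unit.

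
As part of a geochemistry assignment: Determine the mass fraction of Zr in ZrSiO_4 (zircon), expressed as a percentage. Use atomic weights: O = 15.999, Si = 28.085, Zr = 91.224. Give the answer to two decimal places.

49.77 wt%

M(ZrSiO_4) = 183.305 g/mol.
Zr contributes 1 × 91.224 = 91.224 g per mole.
91.224/183.305 = 0.4977 → 49.77%.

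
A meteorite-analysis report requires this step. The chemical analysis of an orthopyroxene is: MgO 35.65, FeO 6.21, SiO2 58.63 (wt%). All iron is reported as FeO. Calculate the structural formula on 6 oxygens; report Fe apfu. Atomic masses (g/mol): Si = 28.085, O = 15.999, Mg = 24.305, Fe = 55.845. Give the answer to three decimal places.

MgO (M=40.304): mol = 0.88453; Mg = 0.88453, O = 0.88453.
FeO (M=71.844): mol = 0.08644; Fe = 0.08644, O = 0.08644.
SiO2 (M=60.083): mol = 0.97582; Si = 0.97582, O = 1.95164.
ΣO = 2.92261; factor = 6/ΣO = 2.05296.
Fe apfu = 0.08644 × 2.05296 = 0.177.

0.177 Fe apfu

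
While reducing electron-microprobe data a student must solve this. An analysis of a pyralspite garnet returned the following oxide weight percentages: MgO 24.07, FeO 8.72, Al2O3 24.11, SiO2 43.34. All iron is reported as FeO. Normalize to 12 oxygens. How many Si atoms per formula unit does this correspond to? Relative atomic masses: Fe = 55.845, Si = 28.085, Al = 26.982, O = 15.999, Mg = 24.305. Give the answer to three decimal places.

3.015 Si apfu

24.07 wt% MgO ÷ 40.304 g/mol = 0.59721 mol, giving 0.59721 Mg and 0.59721 O.
8.72 wt% FeO ÷ 71.844 g/mol = 0.12137 mol, giving 0.12137 Fe and 0.12137 O.
24.11 wt% Al2O3 ÷ 101.961 g/mol = 0.23646 mol, giving 0.47292 Al and 0.70938 O.
43.34 wt% SiO2 ÷ 60.083 g/mol = 0.72134 mol, giving 0.72134 Si and 1.44268 O.
Oxygen sums to 2.87064; scaling by 12/2.87064 = 4.18025 puts the formula on 12 O.
Si: 0.72134 × 4.18025 = 3.015 atoms per formula unit.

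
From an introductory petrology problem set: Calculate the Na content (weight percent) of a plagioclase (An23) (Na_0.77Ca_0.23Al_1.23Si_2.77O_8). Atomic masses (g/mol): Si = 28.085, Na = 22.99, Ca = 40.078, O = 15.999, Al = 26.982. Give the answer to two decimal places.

6.66 weight percent

M(Na_0.77Ca_0.23Al_1.23Si_2.77O_8) = 265.896 g/mol.
Na contributes 0.77 × 22.99 = 17.702 g per mole.
17.702/265.896 = 0.0666 → 6.66%.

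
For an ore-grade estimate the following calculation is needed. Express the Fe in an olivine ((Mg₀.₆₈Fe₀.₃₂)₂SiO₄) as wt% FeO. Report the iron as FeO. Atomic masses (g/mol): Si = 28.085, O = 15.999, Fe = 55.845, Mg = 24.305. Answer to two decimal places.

28.58 wt%

Molar mass of (Mg₀.₆₈Fe₀.₃₂)₂SiO₄ = 1.36*24.305 + 0.64*55.845 + 1*28.085 + 4*15.999 = 160.877 g/mol.
Each formula unit contains 0.64 Fe, equivalent to 0.64/1 = 0.6400 mol FeO.
M(FeO) = 1×55.845 + 1×15.999 = 71.844 g/mol.
Mass of FeO per formula unit = 0.6400 × 71.844 = 45.980 g.
FeO wt% = 45.980 / 160.877 × 100 = 28.58%.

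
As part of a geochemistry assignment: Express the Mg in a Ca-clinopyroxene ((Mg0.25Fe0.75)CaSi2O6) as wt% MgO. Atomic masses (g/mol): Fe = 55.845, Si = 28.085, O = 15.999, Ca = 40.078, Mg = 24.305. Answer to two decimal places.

4.19 wt%

M((Mg0.25Fe0.75)CaSi2O6) = 240.202 g/mol; M(MgO) = 40.304 g/mol.
Moles MgO per formula unit = 0.25 Mg ÷ 1 = 0.2500.
MgO fraction = (0.2500 × 40.304) / 240.202 = 10.076/240.202 = 0.0419.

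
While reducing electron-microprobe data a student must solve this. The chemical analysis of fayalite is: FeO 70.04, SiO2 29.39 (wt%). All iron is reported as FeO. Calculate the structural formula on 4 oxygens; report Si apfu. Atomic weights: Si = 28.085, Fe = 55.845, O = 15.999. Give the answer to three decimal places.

1.002 Si apfu

FeO: 70.04/71.844 = 0.97489 mol → 0.97489 mol Fe, 0.97489 mol O.
SiO2: 29.39/60.083 = 0.48916 mol → 0.48916 mol Si, 0.97832 mol O.
Total oxygen = 1.95321 mol. Normalization factor = 4/1.95321 = 2.04791.
Si per 4 O = 0.48916 × 2.04791 = 1.002.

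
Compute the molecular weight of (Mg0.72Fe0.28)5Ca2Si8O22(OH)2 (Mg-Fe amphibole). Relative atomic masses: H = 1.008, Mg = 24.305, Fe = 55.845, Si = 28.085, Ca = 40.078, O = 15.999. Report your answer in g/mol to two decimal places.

Mg: 3.60 × 24.305 = 87.4980
Fe: 1.40 × 55.845 = 78.1830
Ca: 2 × 40.078 = 80.1560
Si: 8 × 28.085 = 224.6800
O: 24 × 15.999 = 383.9760
H: 2 × 1.008 = 2.0160
Summing the contributions gives the formula mass.

856.51 g/mol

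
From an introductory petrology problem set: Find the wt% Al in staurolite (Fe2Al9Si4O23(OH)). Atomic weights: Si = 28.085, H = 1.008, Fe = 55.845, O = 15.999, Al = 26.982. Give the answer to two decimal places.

28.51 weight percent

M(Fe2Al9Si4O23(OH)) = 851.852 g/mol.
Al contributes 9 × 26.982 = 242.838 g per mole.
242.838/851.852 = 0.2851 → 28.51%.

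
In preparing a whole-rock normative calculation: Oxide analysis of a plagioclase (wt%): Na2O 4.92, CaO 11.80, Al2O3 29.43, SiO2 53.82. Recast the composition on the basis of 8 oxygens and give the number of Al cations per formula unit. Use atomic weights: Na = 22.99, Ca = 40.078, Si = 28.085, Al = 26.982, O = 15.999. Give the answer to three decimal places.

1.567 Al apfu

Na2O (M=61.979): mol = 0.07938; Na = 0.15876, O = 0.07938.
CaO (M=56.077): mol = 0.21042; Ca = 0.21042, O = 0.21042.
Al2O3 (M=101.961): mol = 0.28864; Al = 0.57728, O = 0.86592.
SiO2 (M=60.083): mol = 0.89576; Si = 0.89576, O = 1.79152.
ΣO = 2.94724; factor = 8/ΣO = 2.71440.
Al apfu = 0.57728 × 2.71440 = 1.567.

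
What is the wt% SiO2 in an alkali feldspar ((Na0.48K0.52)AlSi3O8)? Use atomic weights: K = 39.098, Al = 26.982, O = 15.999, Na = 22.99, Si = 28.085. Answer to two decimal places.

66.61 wt%

Molar mass of (Na0.48K0.52)AlSi3O8 = 0.48×22.99 + 0.52×39.098 + 1×26.982 + 3×28.085 + 8×15.999 = 270.595 g/mol.
Each formula unit contains 3 Si, equivalent to 3/1 = 3.0000 mol SiO2.
M(SiO2) = 1×28.085 + 2×15.999 = 60.083 g/mol.
Mass of SiO2 per formula unit = 3.0000 × 60.083 = 180.249 g.
SiO2 wt% = 180.249 / 270.595 × 100 = 66.61%.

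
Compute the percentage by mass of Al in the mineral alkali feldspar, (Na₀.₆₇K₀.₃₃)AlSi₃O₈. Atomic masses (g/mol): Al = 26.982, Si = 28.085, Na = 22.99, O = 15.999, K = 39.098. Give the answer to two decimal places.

Molar mass of (Na₀.₆₇K₀.₃₃)AlSi₃O₈: 0.67*22.99 + 0.33*39.098 + 1*26.982 + 3*28.085 + 8*15.999 = 267.535 g/mol.
Mass of Al per formula unit: 1 × 26.982 = 26.982 g.
Weight fraction Al = 26.982 / 267.535 = 0.1009.

10.09 weight percent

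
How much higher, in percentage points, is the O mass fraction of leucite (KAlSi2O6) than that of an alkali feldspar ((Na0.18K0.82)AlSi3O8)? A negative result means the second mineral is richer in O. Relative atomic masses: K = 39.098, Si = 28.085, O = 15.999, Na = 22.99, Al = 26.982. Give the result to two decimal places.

O in KAlSi2O6: molar mass 218.244 g/mol; 6×15.999 = 95.994 g → 43.98 wt%.
O in (Na0.18K0.82)AlSi3O8: molar mass 275.428 g/mol; 8×15.999 = 127.992 g → 46.47 wt%.
Difference = 43.98 − 46.47 = -2.49 percentage points.

-2.49 percentage points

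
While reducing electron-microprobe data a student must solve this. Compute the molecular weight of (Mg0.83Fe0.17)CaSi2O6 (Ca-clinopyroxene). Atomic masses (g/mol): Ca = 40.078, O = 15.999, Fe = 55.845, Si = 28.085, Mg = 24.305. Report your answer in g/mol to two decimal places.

221.91 g/mol

The formula mass is the sum 0.83×24.305 + 0.17×55.845 + 1×40.078 + 2×28.085 + 6×15.999.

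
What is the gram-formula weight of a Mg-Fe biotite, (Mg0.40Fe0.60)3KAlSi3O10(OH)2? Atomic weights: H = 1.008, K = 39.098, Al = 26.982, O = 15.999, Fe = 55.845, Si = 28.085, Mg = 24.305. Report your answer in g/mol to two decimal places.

474.03 g/mol

The formula mass is the sum 1.20*24.305 + 1.80*55.845 + 1*39.098 + 1*26.982 + 3*28.085 + 12*15.999 + 2*1.008.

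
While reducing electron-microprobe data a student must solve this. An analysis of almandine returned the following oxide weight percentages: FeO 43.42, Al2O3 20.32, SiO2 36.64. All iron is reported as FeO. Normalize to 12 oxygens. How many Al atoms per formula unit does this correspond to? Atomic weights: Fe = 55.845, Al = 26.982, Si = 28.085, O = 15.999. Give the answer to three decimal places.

FeO (M=71.844): mol = 0.60437; Fe = 0.60437, O = 0.60437.
Al2O3 (M=101.961): mol = 0.19929; Al = 0.39858, O = 0.59787.
SiO2 (M=60.083): mol = 0.60982; Si = 0.60982, O = 1.21964.
ΣO = 2.42188; factor = 12/ΣO = 4.95483.
Al apfu = 0.39858 × 4.95483 = 1.975.

1.975 Al apfu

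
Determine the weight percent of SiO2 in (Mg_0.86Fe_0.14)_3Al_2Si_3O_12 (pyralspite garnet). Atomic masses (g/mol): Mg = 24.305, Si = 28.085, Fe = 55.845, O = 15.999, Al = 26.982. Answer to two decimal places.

43.29 wt%

M((Mg_0.86Fe_0.14)_3Al_2Si_3O_12) = 416.369 g/mol; M(SiO2) = 60.083 g/mol.
Moles SiO2 per formula unit = 3 Si ÷ 1 = 3.0000.
SiO2 fraction = (3.0000 × 60.083) / 416.369 = 180.249/416.369 = 0.4329.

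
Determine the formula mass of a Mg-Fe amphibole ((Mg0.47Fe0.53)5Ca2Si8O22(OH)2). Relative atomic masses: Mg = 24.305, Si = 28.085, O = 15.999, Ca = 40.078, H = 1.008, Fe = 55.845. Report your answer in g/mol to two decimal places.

895.93 g/mol

M = 2.35·24.305 + 2.65·55.845 + 2·40.078 + 8·28.085 + 24·15.999 + 2·1.008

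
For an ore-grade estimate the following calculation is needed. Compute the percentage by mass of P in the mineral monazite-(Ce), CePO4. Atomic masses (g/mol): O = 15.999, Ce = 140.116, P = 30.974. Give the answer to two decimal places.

13.18 wt%

M(CePO4) = 235.086 g/mol.
P contributes 1 × 30.974 = 30.974 g per mole.
30.974/235.086 = 0.1318 → 13.18%.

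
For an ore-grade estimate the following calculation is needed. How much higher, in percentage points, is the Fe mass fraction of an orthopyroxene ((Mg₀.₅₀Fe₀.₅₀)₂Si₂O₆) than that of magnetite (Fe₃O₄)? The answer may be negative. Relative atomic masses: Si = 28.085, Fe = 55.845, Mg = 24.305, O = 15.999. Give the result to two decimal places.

-48.32 percentage points

M((Mg₀.₅₀Fe₀.₅₀)₂Si₂O₆) = 232.314 g/mol, so wt% Fe = 55.845/232.314 × 100 = 24.04%.
M(Fe₃O₄) = 231.531 g/mol, so wt% Fe = 167.535/231.531 × 100 = 72.36%.
24.04 − 72.36 = -48.32 pp.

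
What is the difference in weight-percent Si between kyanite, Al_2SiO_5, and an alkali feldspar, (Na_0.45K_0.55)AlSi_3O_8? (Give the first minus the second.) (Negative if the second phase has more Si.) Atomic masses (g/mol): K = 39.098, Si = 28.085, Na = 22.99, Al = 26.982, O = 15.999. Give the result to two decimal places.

M(Al_2SiO_5) = 162.044 g/mol, so wt% Si = 28.085/162.044 × 100 = 17.33%.
M((Na_0.45K_0.55)AlSi_3O_8) = 271.078 g/mol, so wt% Si = 84.255/271.078 × 100 = 31.08%.
17.33 − 31.08 = -13.75 pp.

-13.75 percentage points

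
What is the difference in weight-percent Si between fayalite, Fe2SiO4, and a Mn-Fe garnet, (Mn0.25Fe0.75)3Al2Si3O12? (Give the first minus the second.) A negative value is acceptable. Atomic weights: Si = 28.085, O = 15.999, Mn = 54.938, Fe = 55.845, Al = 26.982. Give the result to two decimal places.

Si in Fe2SiO4: molar mass 203.771 g/mol; 1×28.085 = 28.085 g → 13.78 wt%.
Si in (Mn0.25Fe0.75)3Al2Si3O12: molar mass 497.062 g/mol; 3×28.085 = 84.255 g → 16.95 wt%.
Difference = 13.78 − 16.95 = -3.17 percentage points.

-3.17 percentage points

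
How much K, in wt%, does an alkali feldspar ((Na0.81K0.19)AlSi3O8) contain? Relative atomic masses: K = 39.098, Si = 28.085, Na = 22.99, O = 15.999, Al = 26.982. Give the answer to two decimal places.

2.80 wt%

Molar mass of (Na0.81K0.19)AlSi3O8: 0.81·22.99 + 0.19·39.098 + 1·26.982 + 3·28.085 + 8·15.999 = 265.280 g/mol.
Mass of K per formula unit: 0.19 × 39.098 = 7.429 g.
Weight fraction K = 7.429 / 265.280 = 0.0280.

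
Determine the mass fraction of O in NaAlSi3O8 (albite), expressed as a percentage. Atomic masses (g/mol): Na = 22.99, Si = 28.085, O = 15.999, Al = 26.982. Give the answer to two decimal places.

M(NaAlSi3O8) = 262.219 g/mol.
O contributes 8 × 15.999 = 127.992 g per mole.
127.992/262.219 = 0.4881 → 48.81%.

48.81 wt%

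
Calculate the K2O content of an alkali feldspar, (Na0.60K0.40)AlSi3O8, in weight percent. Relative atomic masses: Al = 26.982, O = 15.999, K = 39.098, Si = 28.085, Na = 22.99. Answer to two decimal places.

Formula mass = 268.662 g/mol.
0.40 K → 0.2000 mol K2O per formula unit; M(K2O) = 94.195, so K2O mass = 18.839 g.
18.839/268.662 × 100 = 7.01 wt%.

7.01 wt%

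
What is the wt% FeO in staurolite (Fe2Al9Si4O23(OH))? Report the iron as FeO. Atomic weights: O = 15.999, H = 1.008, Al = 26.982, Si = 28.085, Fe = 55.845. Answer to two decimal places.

M(Fe2Al9Si4O23(OH)) = 851.852 g/mol; M(FeO) = 71.844 g/mol.
Moles FeO per formula unit = 2 Fe ÷ 1 = 2.0000.
FeO fraction = (2.0000 × 71.844) / 851.852 = 143.688/851.852 = 0.1687.

16.87 wt%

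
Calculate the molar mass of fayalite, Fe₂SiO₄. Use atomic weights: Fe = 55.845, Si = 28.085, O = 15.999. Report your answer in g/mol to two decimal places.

M = 2·55.845 + 1·28.085 + 4·15.999

203.77 g/mol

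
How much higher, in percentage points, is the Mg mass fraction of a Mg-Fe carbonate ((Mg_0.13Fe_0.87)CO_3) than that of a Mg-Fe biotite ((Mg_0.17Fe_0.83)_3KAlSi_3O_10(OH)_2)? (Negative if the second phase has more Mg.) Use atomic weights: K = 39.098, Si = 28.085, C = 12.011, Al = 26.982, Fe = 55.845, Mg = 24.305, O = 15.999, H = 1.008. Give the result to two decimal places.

First mineral: 3.160 g Mg in 111.753 g formula = 2.83 wt% Mg.
Second mineral: 12.396 g Mg in 495.789 g formula = 2.50 wt% Mg.
2.83% − 2.50% gives a difference of 0.33 percentage points.

0.33 percentage points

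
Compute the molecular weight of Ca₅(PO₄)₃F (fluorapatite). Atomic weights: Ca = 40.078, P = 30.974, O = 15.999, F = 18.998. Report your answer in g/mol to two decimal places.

504.30 g/mol

Ca: 5 × 40.078 = 200.3900
P: 3 × 30.974 = 92.9220
O: 12 × 15.999 = 191.9880
F: 1 × 18.998 = 18.9980
Summing the contributions gives the formula mass.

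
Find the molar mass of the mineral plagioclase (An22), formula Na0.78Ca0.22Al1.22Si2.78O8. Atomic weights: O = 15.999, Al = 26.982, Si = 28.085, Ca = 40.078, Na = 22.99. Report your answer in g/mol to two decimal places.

265.74 g/mol

The formula mass is the sum 0.78*22.99 + 0.22*40.078 + 1.22*26.982 + 2.78*28.085 + 8*15.999.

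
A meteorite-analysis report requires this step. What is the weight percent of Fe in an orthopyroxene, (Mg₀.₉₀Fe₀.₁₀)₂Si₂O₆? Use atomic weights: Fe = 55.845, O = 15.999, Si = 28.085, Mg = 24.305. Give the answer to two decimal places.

5.39 weight percent

M((Mg₀.₉₀Fe₀.₁₀)₂Si₂O₆) = 207.082 g/mol.
Fe contributes 0.20 × 55.845 = 11.169 g per mole.
11.169/207.082 = 0.0539 → 5.39%.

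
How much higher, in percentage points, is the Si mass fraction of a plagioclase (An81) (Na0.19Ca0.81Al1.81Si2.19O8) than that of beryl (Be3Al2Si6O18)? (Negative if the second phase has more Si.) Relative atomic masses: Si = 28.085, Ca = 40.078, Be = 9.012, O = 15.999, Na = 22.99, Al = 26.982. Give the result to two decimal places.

Si in Na0.19Ca0.81Al1.81Si2.19O8: molar mass 275.167 g/mol; 2.19×28.085 = 61.506 g → 22.35 wt%.
Si in Be3Al2Si6O18: molar mass 537.492 g/mol; 6×28.085 = 168.510 g → 31.35 wt%.
Difference = 22.35 − 31.35 = -9.00 percentage points.

-9.00 percentage points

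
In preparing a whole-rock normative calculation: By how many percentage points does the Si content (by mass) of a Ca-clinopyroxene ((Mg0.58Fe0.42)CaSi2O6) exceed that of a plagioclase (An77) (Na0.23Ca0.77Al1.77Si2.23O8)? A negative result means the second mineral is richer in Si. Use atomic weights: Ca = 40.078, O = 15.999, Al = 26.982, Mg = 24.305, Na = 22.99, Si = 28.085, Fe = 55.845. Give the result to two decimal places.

M((Mg0.58Fe0.42)CaSi2O6) = 229.794 g/mol, so wt% Si = 56.170/229.794 × 100 = 24.44%.
M(Na0.23Ca0.77Al1.77Si2.23O8) = 274.527 g/mol, so wt% Si = 62.630/274.527 × 100 = 22.81%.
24.44 − 22.81 = 1.63 pp.

1.63 percentage points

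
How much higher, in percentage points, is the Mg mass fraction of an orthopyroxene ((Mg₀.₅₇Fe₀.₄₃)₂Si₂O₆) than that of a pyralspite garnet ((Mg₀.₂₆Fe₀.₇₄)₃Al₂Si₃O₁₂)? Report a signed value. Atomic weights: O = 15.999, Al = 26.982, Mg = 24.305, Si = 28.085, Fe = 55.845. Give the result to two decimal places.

8.15 percentage points

First mineral: 27.708 g Mg in 227.898 g formula = 12.16 wt% Mg.
Second mineral: 18.958 g Mg in 473.141 g formula = 4.01 wt% Mg.
12.16% − 4.01% gives a difference of 8.15 percentage points.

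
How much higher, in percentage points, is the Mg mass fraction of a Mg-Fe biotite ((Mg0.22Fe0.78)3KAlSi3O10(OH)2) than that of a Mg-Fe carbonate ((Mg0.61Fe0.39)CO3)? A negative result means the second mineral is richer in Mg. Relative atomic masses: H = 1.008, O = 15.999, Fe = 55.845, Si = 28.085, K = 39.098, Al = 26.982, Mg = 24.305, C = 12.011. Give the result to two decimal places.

First mineral: 16.041 g Mg in 491.058 g formula = 3.27 wt% Mg.
Second mineral: 14.826 g Mg in 96.614 g formula = 15.35 wt% Mg.
3.27% − 15.35% gives a difference of -12.08 percentage points.

-12.08 percentage points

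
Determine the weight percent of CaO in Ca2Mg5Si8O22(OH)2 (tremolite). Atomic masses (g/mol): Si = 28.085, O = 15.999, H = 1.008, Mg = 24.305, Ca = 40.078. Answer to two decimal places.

13.81 wt%

Formula mass = 812.353 g/mol.
2 Ca → 2.0000 mol CaO per formula unit; M(CaO) = 56.077, so CaO mass = 112.154 g.
112.154/812.353 × 100 = 13.81 wt%.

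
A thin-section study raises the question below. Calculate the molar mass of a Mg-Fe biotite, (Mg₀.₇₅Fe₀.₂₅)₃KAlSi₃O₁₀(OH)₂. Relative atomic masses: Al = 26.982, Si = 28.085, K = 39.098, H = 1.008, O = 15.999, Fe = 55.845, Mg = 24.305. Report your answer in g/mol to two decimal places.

440.91 g/mol

M = 2.25×24.305 + 0.75×55.845 + 1×39.098 + 1×26.982 + 3×28.085 + 12×15.999 + 2×1.008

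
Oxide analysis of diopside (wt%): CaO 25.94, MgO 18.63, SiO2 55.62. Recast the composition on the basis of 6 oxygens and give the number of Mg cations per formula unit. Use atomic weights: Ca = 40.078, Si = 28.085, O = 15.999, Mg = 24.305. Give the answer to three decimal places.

CaO: 25.94/56.077 = 0.46258 mol → 0.46258 mol Ca, 0.46258 mol O.
MgO: 18.63/40.304 = 0.46224 mol → 0.46224 mol Mg, 0.46224 mol O.
SiO2: 55.62/60.083 = 0.92572 mol → 0.92572 mol Si, 1.85144 mol O.
Total oxygen = 2.77626 mol. Normalization factor = 6/2.77626 = 2.16118.
Mg per 6 O = 0.46224 × 2.16118 = 0.999.

0.999 Mg apfu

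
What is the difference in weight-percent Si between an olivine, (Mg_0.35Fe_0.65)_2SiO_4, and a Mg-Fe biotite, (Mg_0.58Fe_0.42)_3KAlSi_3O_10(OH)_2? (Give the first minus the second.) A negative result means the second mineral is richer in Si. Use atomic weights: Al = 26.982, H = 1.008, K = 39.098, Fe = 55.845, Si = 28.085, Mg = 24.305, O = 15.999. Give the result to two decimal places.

-2.98 percentage points

M((Mg_0.35Fe_0.65)_2SiO_4) = 181.693 g/mol, so wt% Si = 28.085/181.693 × 100 = 15.46%.
M((Mg_0.58Fe_0.42)_3KAlSi_3O_10(OH)_2) = 456.994 g/mol, so wt% Si = 84.255/456.994 × 100 = 18.44%.
15.46 − 18.44 = -2.98 pp.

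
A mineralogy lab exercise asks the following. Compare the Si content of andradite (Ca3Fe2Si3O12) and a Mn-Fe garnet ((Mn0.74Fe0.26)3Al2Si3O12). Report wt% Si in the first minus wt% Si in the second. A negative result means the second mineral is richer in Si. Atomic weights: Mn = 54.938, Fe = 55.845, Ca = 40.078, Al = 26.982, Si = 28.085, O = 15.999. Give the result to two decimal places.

-0.42 percentage points

First mineral: 84.255 g Si in 508.167 g formula = 16.58 wt% Si.
Second mineral: 84.255 g Si in 495.728 g formula = 17.00 wt% Si.
16.58% − 17.00% gives a difference of -0.42 percentage points.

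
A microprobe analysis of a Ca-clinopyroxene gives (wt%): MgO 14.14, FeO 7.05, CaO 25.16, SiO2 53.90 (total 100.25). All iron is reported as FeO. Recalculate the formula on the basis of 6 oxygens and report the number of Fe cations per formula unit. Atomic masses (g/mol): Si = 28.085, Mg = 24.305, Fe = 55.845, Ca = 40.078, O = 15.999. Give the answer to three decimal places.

MgO (M=40.304): mol = 0.35083; Mg = 0.35083, O = 0.35083.
FeO (M=71.844): mol = 0.09813; Fe = 0.09813, O = 0.09813.
CaO (M=56.077): mol = 0.44867; Ca = 0.44867, O = 0.44867.
SiO2 (M=60.083): mol = 0.89709; Si = 0.89709, O = 1.79418.
ΣO = 2.69181; factor = 6/ΣO = 2.22898.
Fe apfu = 0.09813 × 2.22898 = 0.219.

0.219 Fe apfu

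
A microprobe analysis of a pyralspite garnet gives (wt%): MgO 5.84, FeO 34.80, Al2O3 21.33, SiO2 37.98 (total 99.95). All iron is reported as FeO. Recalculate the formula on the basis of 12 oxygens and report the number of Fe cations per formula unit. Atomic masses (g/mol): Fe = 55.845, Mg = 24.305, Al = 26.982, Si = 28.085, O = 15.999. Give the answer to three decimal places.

2.306 Fe apfu

MgO (M=40.304): mol = 0.14490; Mg = 0.14490, O = 0.14490.
FeO (M=71.844): mol = 0.48438; Fe = 0.48438, O = 0.48438.
Al2O3 (M=101.961): mol = 0.20920; Al = 0.41840, O = 0.62760.
SiO2 (M=60.083): mol = 0.63213; Si = 0.63213, O = 1.26426.
ΣO = 2.52114; factor = 12/ΣO = 4.75975.
Fe apfu = 0.48438 × 4.75975 = 2.306.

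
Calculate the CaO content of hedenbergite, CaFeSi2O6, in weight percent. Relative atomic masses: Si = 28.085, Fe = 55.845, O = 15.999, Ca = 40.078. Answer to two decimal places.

M(CaFeSi2O6) = 248.087 g/mol; M(CaO) = 56.077 g/mol.
Moles CaO per formula unit = 1 Ca ÷ 1 = 1.0000.
CaO fraction = (1.0000 × 56.077) / 248.087 = 56.077/248.087 = 0.2260.

22.60 wt%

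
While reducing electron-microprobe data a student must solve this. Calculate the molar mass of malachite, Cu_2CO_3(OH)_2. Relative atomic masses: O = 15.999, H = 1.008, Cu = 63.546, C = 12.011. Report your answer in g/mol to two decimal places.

221.11 g/mol

Cu: 2 × 63.546 = 127.0920
C: 1 × 12.011 = 12.0110
O: 5 × 15.999 = 79.9950
H: 2 × 1.008 = 2.0160
Summing the contributions gives the formula mass.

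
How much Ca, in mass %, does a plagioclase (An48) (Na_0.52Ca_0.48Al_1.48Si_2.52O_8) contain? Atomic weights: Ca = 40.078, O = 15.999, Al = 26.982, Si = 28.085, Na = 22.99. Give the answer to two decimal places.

7.13 mass %

M(Na_0.52Ca_0.48Al_1.48Si_2.52O_8) = 269.892 g/mol.
Ca contributes 0.48 × 40.078 = 19.237 g per mole.
19.237/269.892 = 0.0713 → 7.13%.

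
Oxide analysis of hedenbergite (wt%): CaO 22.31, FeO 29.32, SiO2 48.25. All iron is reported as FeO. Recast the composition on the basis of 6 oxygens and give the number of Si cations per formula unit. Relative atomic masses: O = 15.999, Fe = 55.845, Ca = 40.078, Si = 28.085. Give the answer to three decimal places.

CaO (M=56.077): mol = 0.39785; Ca = 0.39785, O = 0.39785.
FeO (M=71.844): mol = 0.40811; Fe = 0.40811, O = 0.40811.
SiO2 (M=60.083): mol = 0.80306; Si = 0.80306, O = 1.60612.
ΣO = 2.41208; factor = 6/ΣO = 2.48748.
Si apfu = 0.80306 × 2.48748 = 1.998.

1.998 Si apfu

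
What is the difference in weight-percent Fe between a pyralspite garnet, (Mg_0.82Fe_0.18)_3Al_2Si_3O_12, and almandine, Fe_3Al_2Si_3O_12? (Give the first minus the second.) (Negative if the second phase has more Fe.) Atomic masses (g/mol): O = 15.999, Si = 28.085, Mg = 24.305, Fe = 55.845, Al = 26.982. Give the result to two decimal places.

-26.48 percentage points

Fe in (Mg_0.82Fe_0.18)_3Al_2Si_3O_12: molar mass 420.154 g/mol; 0.54×55.845 = 30.156 g → 7.18 wt%.
Fe in Fe_3Al_2Si_3O_12: molar mass 497.742 g/mol; 3×55.845 = 167.535 g → 33.66 wt%.
Difference = 7.18 − 33.66 = -26.48 percentage points.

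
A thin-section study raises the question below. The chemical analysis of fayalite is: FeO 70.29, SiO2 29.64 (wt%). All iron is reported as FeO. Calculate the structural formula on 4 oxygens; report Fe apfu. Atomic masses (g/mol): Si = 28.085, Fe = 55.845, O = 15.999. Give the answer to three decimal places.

1.992 Fe apfu

FeO (M=71.844): mol = 0.97837; Fe = 0.97837, O = 0.97837.
SiO2 (M=60.083): mol = 0.49332; Si = 0.49332, O = 0.98664.
ΣO = 1.96501; factor = 4/ΣO = 2.03561.
Fe apfu = 0.97837 × 2.03561 = 1.992.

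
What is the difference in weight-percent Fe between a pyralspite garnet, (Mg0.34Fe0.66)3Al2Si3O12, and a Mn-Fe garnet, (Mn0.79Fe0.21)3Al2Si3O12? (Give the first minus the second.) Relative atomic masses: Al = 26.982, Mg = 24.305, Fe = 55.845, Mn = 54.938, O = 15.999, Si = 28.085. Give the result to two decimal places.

First mineral: 110.573 g Fe in 465.571 g formula = 23.75 wt% Fe.
Second mineral: 35.182 g Fe in 495.592 g formula = 7.10 wt% Fe.
23.75% − 7.10% gives a difference of 16.65 percentage points.

16.65 percentage points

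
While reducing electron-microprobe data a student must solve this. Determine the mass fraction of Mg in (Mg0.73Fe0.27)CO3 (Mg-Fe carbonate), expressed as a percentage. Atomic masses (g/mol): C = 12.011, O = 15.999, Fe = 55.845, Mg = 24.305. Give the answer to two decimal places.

Molar mass of (Mg0.73Fe0.27)CO3: 0.73·24.305 + 0.27·55.845 + 1·12.011 + 3·15.999 = 92.829 g/mol.
Mass of Mg per formula unit: 0.73 × 24.305 = 17.743 g.
Weight fraction Mg = 17.743 / 92.829 = 0.1911.

19.11 mass %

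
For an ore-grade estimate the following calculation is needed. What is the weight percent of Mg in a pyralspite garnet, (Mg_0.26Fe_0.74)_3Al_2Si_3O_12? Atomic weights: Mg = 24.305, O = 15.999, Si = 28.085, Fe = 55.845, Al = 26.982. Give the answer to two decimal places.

4.01 wt%

Molar mass of (Mg_0.26Fe_0.74)_3Al_2Si_3O_12: 0.78×24.305 + 2.22×55.845 + 2×26.982 + 3×28.085 + 12×15.999 = 473.141 g/mol.
Mass of Mg per formula unit: 0.78 × 24.305 = 18.958 g.
Weight fraction Mg = 18.958 / 473.141 = 0.0401.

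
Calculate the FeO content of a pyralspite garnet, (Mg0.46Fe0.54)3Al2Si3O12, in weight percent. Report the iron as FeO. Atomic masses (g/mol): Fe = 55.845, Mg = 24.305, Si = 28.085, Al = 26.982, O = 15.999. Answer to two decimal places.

Formula mass = 454.217 g/mol.
1.62 Fe → 1.6200 mol FeO per formula unit; M(FeO) = 71.844, so FeO mass = 116.387 g.
116.387/454.217 × 100 = 25.62 wt%.

25.62 wt%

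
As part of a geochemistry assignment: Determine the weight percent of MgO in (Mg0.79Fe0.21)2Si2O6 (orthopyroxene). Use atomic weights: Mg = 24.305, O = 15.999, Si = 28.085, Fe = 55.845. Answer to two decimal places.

M((Mg0.79Fe0.21)2Si2O6) = 214.021 g/mol; M(MgO) = 40.304 g/mol.
Moles MgO per formula unit = 1.58 Mg ÷ 1 = 1.5800.
MgO fraction = (1.5800 × 40.304) / 214.021 = 63.680/214.021 = 0.2975.

29.75 wt%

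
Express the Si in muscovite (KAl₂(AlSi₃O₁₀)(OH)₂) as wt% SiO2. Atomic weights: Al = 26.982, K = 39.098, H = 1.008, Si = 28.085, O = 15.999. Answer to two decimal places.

Molar mass of KAl₂(AlSi₃O₁₀)(OH)₂ = 1·39.098 + 3·26.982 + 3·28.085 + 12·15.999 + 2·1.008 = 398.303 g/mol.
Each formula unit contains 3 Si, equivalent to 3/1 = 3.0000 mol SiO2.
M(SiO2) = 1×28.085 + 2×15.999 = 60.083 g/mol.
Mass of SiO2 per formula unit = 3.0000 × 60.083 = 180.249 g.
SiO2 wt% = 180.249 / 398.303 × 100 = 45.25%.

45.25 wt%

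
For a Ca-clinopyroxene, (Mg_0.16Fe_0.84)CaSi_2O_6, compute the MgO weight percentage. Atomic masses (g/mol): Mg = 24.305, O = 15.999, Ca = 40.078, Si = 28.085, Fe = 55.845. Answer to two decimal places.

Formula mass = 243.041 g/mol.
0.16 Mg → 0.1600 mol MgO per formula unit; M(MgO) = 40.304, so MgO mass = 6.449 g.
6.449/243.041 × 100 = 2.65 wt%.

2.65 wt%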